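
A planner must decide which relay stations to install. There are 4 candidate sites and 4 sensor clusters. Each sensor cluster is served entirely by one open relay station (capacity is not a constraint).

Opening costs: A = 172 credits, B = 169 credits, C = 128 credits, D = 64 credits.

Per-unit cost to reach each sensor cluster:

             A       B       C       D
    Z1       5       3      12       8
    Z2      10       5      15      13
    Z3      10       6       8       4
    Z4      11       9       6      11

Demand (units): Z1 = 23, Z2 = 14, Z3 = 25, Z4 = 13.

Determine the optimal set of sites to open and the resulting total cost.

Open B only; minimum total cost 575.

For any fixed open set, each sensor cluster goes to its cheapest open site; total = fixed + service.
{B}: Z1→B 3·23=69, Z2→B 5·14=70, Z3→B 6·25=150, Z4→B 9·13=117. Service 406; fixed 169; total 575.
{B, D}: service 356 + fixed 233 = 589
{B, C}: Z1→B 3·23=69, Z2→B 5·14=70, Z3→B 6·25=150, Z4→C 6·13=78. Service 367; fixed 297; total 664.
{A, B, C, D}: Z1→B 3·23=69, Z2→B 5·14=70, Z3→D 4·25=100, Z4→C 6·13=78. Service 317; fixed 533; total 850.
(All 15 nonempty subsets were checked; B only is lowest.)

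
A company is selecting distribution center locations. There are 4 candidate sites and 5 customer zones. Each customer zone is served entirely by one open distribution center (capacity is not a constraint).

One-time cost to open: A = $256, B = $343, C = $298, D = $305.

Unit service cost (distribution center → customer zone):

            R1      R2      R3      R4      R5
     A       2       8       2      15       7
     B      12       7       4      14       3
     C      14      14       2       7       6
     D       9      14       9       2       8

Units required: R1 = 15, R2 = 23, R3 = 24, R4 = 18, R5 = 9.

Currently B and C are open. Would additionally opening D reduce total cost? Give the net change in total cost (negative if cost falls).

Current service cost with {B, C}: 542.
Adding D: each customer zone re-picks its cheapest; new service cost 407, saving 135.
Extra fixed cost: 305. Net change = 305 − 135 = 170.
(Totals: 1183 → 1353.)

No — net change +170 (cost rises by 170).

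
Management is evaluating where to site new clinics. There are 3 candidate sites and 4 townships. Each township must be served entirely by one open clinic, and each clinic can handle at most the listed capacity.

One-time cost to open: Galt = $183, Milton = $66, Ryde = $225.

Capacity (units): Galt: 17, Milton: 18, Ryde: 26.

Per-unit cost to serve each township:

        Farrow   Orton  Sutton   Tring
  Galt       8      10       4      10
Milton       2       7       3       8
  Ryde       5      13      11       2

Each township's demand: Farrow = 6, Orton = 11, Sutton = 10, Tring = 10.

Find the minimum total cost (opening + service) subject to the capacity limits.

Open {Milton, Ryde}: Farrow→Milton 2·6=12, Orton→Ryde 13·11=143, Sutton→Milton 3·10=30, Tring→Ryde 2·10=20.
Loads: Milton carries 16/18, Ryde carries 21/26. Service 205; fixed 291; total 496.
Next best feasible plan costs 510.

Minimum total cost: 496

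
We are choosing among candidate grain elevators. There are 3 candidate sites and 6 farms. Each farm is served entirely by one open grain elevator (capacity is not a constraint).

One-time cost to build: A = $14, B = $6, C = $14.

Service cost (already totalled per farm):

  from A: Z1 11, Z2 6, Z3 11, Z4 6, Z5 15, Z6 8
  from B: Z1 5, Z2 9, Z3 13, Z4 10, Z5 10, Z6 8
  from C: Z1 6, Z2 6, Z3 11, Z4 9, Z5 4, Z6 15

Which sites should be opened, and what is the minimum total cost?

For any fixed open set, each farm goes to its cheapest open site; total = fixed + service.
{B}: Z1→B 5, Z2→B 9, Z3→B 13, Z4→B 10, Z5→B 10, Z6→B 8. Service 55; fixed 6; total 61.
{B, C}: service 43 + fixed 20 = 63
{C}: service 51 + fixed 14 = 65
{A, B, C}: service 40 + fixed 34 = 74
No other subset beats 61.

Open B only; minimum total cost 61.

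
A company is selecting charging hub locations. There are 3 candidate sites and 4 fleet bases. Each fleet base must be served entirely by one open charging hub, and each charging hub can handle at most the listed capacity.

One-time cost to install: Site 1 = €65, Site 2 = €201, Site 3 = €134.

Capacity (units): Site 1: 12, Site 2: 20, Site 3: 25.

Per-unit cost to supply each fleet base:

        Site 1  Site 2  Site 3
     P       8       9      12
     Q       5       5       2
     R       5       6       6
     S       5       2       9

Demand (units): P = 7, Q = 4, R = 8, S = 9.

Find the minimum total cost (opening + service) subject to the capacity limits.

Open {Site 1, Site 3}: P→Site 3 12·7=84, Q→Site 3 2·4=8, R→Site 3 6·8=48, S→Site 1 5·9=45.
Loads: Site 1 carries 9/12, Site 3 carries 19/25. Service 185; fixed 199; total 384.
Next best feasible plan costs 392.

Minimum total cost: 384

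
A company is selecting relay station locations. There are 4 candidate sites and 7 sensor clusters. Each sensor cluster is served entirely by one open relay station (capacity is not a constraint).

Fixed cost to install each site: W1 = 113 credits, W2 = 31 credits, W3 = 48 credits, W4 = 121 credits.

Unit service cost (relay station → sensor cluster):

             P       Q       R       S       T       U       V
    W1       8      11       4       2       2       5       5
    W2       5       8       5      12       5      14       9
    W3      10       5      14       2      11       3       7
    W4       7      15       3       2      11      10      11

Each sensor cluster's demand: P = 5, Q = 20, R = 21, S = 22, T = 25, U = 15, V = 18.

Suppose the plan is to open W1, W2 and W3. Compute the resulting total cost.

Total cost: 630

Each sensor cluster is assigned to its cheapest site among the open ones.
{W1, W2, W3}: P→W2 5·5=25, Q→W3 5·20=100, R→W1 4·21=84, S→W1 2·22=44, T→W1 2·25=50, U→W3 3·15=45, V→W1 5·18=90. Service 438; fixed 192; total 630.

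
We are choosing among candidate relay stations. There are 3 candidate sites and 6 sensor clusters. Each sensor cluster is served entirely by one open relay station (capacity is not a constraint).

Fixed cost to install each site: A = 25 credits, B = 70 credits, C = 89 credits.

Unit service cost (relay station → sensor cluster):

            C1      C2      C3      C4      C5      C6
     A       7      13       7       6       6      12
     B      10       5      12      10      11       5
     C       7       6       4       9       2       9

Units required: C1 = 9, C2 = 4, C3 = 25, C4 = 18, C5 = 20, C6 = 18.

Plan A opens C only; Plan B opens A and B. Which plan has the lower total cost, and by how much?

Plan A: {C}: C1→C 7·9=63, C2→C 6·4=24, C3→C 4·25=100, C4→C 9·18=162, C5→C 2·20=40, C6→C 9·18=162. Service 551; fixed 89; total 640.
Plan B: {A, B}: C1→A 7·9=63, C2→B 5·4=20, C3→A 7·25=175, C4→A 6·18=108, C5→A 6·20=120, C6→B 5·18=90. Service 576; fixed 95; total 671.
Difference: |640 − 671| = 31.

Plan A is cheaper by 31.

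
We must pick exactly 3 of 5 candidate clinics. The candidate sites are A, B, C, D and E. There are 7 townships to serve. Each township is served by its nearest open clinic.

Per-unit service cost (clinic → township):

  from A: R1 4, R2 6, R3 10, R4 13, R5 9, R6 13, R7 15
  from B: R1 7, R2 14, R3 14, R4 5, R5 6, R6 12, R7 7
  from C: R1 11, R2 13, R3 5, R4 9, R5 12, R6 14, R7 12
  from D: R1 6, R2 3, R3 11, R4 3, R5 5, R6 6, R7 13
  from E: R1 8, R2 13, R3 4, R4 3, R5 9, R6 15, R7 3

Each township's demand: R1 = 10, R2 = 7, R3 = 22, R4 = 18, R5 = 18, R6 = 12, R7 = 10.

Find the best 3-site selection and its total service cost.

Choose A, D and E; total service cost 395.

With exactly 3 open, each township uses its cheapest among the chosen.
{A, D, E}: R1→A 4·10=40, R2→D 3·7=21, R3→E 4·22=88, R4→D 3·18=54, R5→D 5·18=90, R6→D 6·12=72, R7→E 3·10=30. Service cost 395.
{B, D, E}: service cost 415
{C, D, E}: service cost 415
Among all 10 size-3 choices, {A, D, E} is lowest.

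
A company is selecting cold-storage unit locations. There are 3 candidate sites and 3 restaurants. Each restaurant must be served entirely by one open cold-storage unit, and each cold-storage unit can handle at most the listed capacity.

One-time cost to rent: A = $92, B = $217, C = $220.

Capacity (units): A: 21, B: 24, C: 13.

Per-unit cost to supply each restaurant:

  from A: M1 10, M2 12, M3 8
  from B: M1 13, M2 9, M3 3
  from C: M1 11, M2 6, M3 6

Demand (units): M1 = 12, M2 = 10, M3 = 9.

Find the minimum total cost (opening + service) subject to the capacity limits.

Minimum total cost: 546

Open {A, B}: M1→A 10·12=120, M2→B 9·10=90, M3→B 3·9=27.
Loads: A carries 12/21, B carries 19/24. Service 237; fixed 309; total 546.
Next best feasible plan costs 564.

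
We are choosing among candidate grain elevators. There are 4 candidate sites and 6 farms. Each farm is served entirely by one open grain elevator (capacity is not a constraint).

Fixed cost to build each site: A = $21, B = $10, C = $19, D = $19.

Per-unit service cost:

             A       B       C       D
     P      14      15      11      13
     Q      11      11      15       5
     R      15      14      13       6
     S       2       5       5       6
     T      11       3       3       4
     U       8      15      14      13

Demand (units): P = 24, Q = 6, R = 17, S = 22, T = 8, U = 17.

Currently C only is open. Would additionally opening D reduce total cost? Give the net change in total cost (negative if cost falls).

Current service cost with {C}: 947.
Adding D: each farm re-picks its cheapest; new service cost 751, saving 196.
Extra fixed cost: 19. Net change = 19 − 196 = -177.
(Totals: 966 → 789.)

Yes — net change −177 (cost falls by 177).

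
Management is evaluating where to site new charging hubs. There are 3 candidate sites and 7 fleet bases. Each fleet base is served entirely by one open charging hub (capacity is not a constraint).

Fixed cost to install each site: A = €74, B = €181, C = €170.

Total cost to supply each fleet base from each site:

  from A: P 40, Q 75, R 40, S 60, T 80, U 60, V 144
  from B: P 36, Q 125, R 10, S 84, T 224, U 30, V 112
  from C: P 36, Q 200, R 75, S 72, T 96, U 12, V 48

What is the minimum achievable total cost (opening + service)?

For any fixed open set, each fleet base goes to its cheapest open site; total = fixed + service.
{A}: P→A 40, Q→A 75, R→A 40, S→A 60, T→A 80, U→A 60, V→A 144. Service 499; fixed 74; total 573.
{A, C}: P→C 36, Q→A 75, R→A 40, S→A 60, T→A 80, U→C 12, V→C 48. Service 351; fixed 244; total 595.
{A, B}: service 403 + fixed 255 = 658
{A, B, C}: service 321 + fixed 425 = 746
No other subset beats 573.

Minimum total cost: 573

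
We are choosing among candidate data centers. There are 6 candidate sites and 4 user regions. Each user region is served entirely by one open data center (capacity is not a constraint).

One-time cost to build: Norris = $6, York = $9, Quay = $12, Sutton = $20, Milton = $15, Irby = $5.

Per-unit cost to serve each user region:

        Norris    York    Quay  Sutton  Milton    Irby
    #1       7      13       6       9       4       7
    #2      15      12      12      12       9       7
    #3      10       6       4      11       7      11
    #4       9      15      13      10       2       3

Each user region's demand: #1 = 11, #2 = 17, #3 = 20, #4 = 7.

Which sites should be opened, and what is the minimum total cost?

For any fixed open set, each user region goes to its cheapest open site; total = fixed + service.
{Quay, Milton, Irby}: #1→Milton 4·11=44, #2→Irby 7·17=119, #3→Quay 4·20=80, #4→Milton 2·7=14. Service 257; fixed 32; total 289.
{Norris, Quay, Milton, Irby}: service 257 + fixed 38 = 295
{York, Quay, Milton, Irby}: service 257 + fixed 41 = 298
{Norris, York, Quay, Sutton, Milton, Irby}: #1→Milton 4·11=44, #2→Irby 7·17=119, #3→Quay 4·20=80, #4→Milton 2·7=14. Service 257; fixed 67; total 324.
No other subset beats 289.

Open Quay, Milton and Irby; minimum total cost 289.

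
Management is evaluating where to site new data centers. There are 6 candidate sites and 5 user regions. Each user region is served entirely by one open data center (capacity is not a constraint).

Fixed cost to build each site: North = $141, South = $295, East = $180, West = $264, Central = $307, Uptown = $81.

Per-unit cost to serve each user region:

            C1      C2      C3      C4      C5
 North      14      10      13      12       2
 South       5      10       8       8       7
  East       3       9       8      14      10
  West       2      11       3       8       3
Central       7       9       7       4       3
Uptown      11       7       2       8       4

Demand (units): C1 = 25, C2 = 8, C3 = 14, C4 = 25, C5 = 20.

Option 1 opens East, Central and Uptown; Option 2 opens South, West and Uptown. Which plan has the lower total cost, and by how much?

Option 1: {East, Central, Uptown}: C1→East 3·25=75, C2→Uptown 7·8=56, C3→Uptown 2·14=28, C4→Central 4·25=100, C5→Central 3·20=60. Service 319; fixed 568; total 887.
Option 2: {South, West, Uptown}: C1→West 2·25=50, C2→Uptown 7·8=56, C3→Uptown 2·14=28, C4→South 8·25=200, C5→West 3·20=60. Service 394; fixed 640; total 1034.
Difference: |887 − 1034| = 147.

Option 1 is cheaper by 147.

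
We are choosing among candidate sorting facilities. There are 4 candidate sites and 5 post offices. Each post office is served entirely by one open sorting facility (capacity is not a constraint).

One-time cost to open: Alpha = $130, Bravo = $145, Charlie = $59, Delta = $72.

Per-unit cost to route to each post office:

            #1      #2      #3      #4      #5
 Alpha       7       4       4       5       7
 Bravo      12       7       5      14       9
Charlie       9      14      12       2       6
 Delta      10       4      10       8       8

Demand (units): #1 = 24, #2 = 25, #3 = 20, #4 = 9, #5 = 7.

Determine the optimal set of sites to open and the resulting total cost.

Open Alpha only; minimum total cost 572.

For any fixed open set, each post office goes to its cheapest open site; total = fixed + service.
{Alpha}: #1→Alpha 7·24=168, #2→Alpha 4·25=100, #3→Alpha 4·20=80, #4→Alpha 5·9=45, #5→Alpha 7·7=49. Service 442; fixed 130; total 572.
{Alpha, Charlie}: service 408 + fixed 189 = 597
{Alpha, Delta}: #1→Alpha 7·24=168, #2→Alpha 4·25=100, #3→Alpha 4·20=80, #4→Alpha 5·9=45, #5→Alpha 7·7=49. Service 442; fixed 202; total 644.
{Alpha, Bravo, Charlie, Delta}: #1→Alpha 7·24=168, #2→Alpha 4·25=100, #3→Alpha 4·20=80, #4→Charlie 2·9=18, #5→Charlie 6·7=42. Service 408; fixed 406; total 814.
No other subset beats 572.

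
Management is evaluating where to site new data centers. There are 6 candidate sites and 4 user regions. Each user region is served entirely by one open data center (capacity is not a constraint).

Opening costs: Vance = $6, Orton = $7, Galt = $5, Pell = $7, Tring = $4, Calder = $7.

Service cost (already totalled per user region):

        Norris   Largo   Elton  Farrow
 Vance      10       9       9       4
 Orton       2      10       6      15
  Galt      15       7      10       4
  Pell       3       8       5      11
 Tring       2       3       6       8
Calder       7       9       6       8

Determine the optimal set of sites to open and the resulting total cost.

Open Tring only; minimum total cost 23.

For any fixed open set, each user region goes to its cheapest open site; total = fixed + service.
{Tring}: Norris→Tring 2, Largo→Tring 3, Elton→Tring 6, Farrow→Tring 8. Service 19; fixed 4; total 23.
{Galt, Tring}: Norris→Tring 2, Largo→Tring 3, Elton→Tring 6, Farrow→Galt 4. Service 15; fixed 9; total 24.
{Vance, Tring}: Norris→Tring 2, Largo→Tring 3, Elton→Tring 6, Farrow→Vance 4. Service 15; fixed 10; total 25.
{Vance, Orton, Galt, Pell, Tring, Calder}: service 14 + fixed 36 = 50
No other subset beats 23.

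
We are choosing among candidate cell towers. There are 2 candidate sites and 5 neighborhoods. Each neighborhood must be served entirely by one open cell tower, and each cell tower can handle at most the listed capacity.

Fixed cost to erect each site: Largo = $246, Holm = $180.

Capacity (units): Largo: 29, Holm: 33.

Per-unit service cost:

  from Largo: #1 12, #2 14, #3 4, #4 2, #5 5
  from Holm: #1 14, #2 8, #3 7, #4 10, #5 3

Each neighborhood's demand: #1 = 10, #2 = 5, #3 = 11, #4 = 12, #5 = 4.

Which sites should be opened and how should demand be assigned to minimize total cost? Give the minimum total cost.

Minimum total cost: 686

Open {Largo, Holm}: #1→Holm 14·10=140, #2→Holm 8·5=40, #3→Largo 4·11=44, #4→Largo 2·12=24, #5→Holm 3·4=12.
Loads: Largo carries 23/29, Holm carries 19/33. Service 260; fixed 426; total 686.
Next best feasible plan costs 694.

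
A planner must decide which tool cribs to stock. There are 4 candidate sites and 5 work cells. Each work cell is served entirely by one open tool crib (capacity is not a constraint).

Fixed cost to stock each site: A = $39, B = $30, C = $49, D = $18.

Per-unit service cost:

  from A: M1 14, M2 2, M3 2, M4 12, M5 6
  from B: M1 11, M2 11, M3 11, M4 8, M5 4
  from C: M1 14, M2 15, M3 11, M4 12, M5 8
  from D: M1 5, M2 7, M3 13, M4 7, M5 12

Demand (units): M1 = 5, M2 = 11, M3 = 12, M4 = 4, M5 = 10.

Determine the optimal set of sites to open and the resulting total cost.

For any fixed open set, each work cell goes to its cheapest open site; total = fixed + service.
{A, D}: M1→D 5·5=25, M2→A 2·11=22, M3→A 2·12=24, M4→D 7·4=28, M5→A 6·10=60. Service 159; fixed 57; total 216.
{A, B, D}: service 139 + fixed 87 = 226
{A, B}: service 173 + fixed 69 = 242
{A, B, C, D}: service 139 + fixed 136 = 275
No other subset beats 216.

Open A and D; minimum total cost 216.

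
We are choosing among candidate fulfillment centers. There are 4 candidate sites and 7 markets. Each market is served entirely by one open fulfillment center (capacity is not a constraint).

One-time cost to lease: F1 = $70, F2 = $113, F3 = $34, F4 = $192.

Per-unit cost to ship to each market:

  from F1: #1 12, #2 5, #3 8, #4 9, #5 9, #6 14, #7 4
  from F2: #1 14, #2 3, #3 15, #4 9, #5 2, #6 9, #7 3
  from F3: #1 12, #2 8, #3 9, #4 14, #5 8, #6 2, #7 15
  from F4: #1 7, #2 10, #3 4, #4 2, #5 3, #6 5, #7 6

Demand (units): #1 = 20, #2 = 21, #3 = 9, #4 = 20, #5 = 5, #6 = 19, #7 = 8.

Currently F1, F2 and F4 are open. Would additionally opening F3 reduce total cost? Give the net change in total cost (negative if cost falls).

Yes — net change −23 (cost falls by 23).

Current service cost with {F1, F2, F4}: 408.
Adding F3: each market re-picks its cheapest; new service cost 351, saving 57.
Extra fixed cost: 34. Net change = 34 − 57 = -23.
(Totals: 783 → 760.)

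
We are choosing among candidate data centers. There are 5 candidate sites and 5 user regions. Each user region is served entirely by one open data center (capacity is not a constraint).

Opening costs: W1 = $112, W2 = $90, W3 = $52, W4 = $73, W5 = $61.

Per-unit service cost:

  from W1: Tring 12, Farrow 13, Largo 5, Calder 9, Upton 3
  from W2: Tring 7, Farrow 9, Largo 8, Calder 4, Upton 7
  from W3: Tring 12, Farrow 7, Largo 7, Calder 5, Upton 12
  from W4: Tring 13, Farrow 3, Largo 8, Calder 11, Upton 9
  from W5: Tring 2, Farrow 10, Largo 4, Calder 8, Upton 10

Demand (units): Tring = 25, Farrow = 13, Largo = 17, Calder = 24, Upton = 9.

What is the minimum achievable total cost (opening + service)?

Minimum total cost: 532

For any fixed open set, each user region goes to its cheapest open site; total = fixed + service.
{W3, W5}: Tring→W5 2·25=50, Farrow→W3 7·13=91, Largo→W5 4·17=68, Calder→W3 5·24=120, Upton→W5 10·9=90. Service 419; fixed 113; total 532.
{W2, W4, W5}: service 316 + fixed 224 = 540
{W3, W4, W5}: Tring→W5 2·25=50, Farrow→W4 3·13=39, Largo→W5 4·17=68, Calder→W3 5·24=120, Upton→W4 9·9=81. Service 358; fixed 186; total 544.
{W1, W2, W3, W4, W5}: service 280 + fixed 388 = 668
No other subset beats 532.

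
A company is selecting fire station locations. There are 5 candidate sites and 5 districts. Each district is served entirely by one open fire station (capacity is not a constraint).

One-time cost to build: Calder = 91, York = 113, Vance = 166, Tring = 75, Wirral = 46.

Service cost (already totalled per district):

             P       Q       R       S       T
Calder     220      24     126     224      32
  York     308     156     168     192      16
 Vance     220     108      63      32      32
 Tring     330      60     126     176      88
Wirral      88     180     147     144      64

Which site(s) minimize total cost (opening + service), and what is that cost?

Open Vance and Wirral; minimum total cost 535.

For any fixed open set, each district goes to its cheapest open site; total = fixed + service.
{Vance, Wirral}: P→Wirral 88, Q→Vance 108, R→Vance 63, S→Vance 32, T→Vance 32. Service 323; fixed 212; total 535.
{Calder, Vance, Wirral}: service 239 + fixed 303 = 542
{Calder, Wirral}: P→Wirral 88, Q→Calder 24, R→Calder 126, S→Wirral 144, T→Calder 32. Service 414; fixed 137; total 551.
{Calder, York, Vance, Tring, Wirral}: service 223 + fixed 491 = 714
No other subset beats 535.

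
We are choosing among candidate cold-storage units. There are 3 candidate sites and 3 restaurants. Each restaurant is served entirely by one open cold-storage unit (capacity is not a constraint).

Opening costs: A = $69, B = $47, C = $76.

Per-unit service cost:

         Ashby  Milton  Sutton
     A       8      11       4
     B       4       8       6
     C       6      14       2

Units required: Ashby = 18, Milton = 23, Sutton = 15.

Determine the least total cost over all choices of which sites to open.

Minimum total cost: 393

For any fixed open set, each restaurant goes to its cheapest open site; total = fixed + service.
{B}: Ashby→B 4·18=72, Milton→B 8·23=184, Sutton→B 6·15=90. Service 346; fixed 47; total 393.
{B, C}: service 286 + fixed 123 = 409
{A, B}: service 316 + fixed 116 = 432
{A, B, C}: service 286 + fixed 192 = 478
No other subset beats 393.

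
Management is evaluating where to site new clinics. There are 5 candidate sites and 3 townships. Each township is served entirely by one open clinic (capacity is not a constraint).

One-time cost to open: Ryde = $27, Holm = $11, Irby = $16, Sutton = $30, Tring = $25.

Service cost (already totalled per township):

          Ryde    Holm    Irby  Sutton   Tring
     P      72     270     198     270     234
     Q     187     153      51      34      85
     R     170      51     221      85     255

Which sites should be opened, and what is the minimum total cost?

For any fixed open set, each township goes to its cheapest open site; total = fixed + service.
{Ryde, Holm, Sutton}: P→Ryde 72, Q→Sutton 34, R→Holm 51. Service 157; fixed 68; total 225.
{Ryde, Holm, Irby}: P→Ryde 72, Q→Irby 51, R→Holm 51. Service 174; fixed 54; total 228.
{Ryde, Holm, Irby, Sutton}: service 157 + fixed 84 = 241
{Ryde, Holm, Irby, Sutton, Tring}: P→Ryde 72, Q→Sutton 34, R→Holm 51. Service 157; fixed 109; total 266.
No other subset beats 225.

Open Ryde, Holm and Sutton; minimum total cost 225.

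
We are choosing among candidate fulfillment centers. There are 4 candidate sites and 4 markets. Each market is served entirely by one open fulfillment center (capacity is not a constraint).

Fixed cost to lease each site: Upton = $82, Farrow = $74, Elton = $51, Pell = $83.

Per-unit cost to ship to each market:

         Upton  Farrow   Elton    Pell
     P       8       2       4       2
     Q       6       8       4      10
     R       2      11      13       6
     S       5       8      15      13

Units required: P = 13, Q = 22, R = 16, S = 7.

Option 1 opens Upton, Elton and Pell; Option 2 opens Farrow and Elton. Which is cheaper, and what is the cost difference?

Option 1: {Upton, Elton, Pell}: P→Pell 2·13=26, Q→Elton 4·22=88, R→Upton 2·16=32, S→Upton 5·7=35. Service 181; fixed 216; total 397.
Option 2: {Farrow, Elton}: P→Farrow 2·13=26, Q→Elton 4·22=88, R→Farrow 11·16=176, S→Farrow 8·7=56. Service 346; fixed 125; total 471.
Difference: |397 − 471| = 74.

Option 1 is cheaper by 74.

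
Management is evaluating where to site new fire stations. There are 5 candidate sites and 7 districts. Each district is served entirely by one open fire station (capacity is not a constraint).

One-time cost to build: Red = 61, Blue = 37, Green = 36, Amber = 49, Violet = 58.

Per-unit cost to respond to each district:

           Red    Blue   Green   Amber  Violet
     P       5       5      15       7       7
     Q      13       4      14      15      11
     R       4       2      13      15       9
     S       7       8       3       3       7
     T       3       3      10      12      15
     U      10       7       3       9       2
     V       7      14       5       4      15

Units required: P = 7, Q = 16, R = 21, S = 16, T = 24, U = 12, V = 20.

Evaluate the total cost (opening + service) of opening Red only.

Each district is assigned to its cheapest site among the open ones.
{Red}: P→Red 5·7=35, Q→Red 13·16=208, R→Red 4·21=84, S→Red 7·16=112, T→Red 3·24=72, U→Red 10·12=120, V→Red 7·20=140. Service 771; fixed 61; total 832.

Total cost: 832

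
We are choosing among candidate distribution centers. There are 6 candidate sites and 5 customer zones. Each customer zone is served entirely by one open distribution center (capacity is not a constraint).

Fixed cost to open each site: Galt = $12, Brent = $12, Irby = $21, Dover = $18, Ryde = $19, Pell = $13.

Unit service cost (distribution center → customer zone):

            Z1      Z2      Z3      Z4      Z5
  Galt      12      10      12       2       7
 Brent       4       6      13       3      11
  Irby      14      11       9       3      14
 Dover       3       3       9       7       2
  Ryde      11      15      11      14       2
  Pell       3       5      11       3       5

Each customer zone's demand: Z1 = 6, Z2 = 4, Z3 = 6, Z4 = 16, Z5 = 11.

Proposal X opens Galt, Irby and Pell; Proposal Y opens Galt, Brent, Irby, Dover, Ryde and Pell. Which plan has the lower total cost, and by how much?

Proposal X: {Galt, Irby, Pell}: Z1→Pell 3·6=18, Z2→Pell 5·4=20, Z3→Irby 9·6=54, Z4→Galt 2·16=32, Z5→Pell 5·11=55. Service 179; fixed 46; total 225.
Proposal Y: {Galt, Brent, Irby, Dover, Ryde, Pell}: Z1→Dover 3·6=18, Z2→Dover 3·4=12, Z3→Irby 9·6=54, Z4→Galt 2·16=32, Z5→Dover 2·11=22. Service 138; fixed 95; total 233.
Difference: |225 − 233| = 8.

Proposal X is cheaper by 8.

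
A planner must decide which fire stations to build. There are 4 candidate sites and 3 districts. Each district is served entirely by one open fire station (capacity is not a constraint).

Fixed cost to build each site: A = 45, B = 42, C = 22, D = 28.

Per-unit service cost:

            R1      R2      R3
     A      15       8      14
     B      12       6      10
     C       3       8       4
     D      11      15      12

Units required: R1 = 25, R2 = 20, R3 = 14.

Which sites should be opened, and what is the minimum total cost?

Open C only; minimum total cost 313.

For any fixed open set, each district goes to its cheapest open site; total = fixed + service.
{C}: R1→C 3·25=75, R2→C 8·20=160, R3→C 4·14=56. Service 291; fixed 22; total 313.
{B, C}: service 251 + fixed 64 = 315
{C, D}: service 291 + fixed 50 = 341
{A, B, C, D}: service 251 + fixed 137 = 388
No other subset beats 313.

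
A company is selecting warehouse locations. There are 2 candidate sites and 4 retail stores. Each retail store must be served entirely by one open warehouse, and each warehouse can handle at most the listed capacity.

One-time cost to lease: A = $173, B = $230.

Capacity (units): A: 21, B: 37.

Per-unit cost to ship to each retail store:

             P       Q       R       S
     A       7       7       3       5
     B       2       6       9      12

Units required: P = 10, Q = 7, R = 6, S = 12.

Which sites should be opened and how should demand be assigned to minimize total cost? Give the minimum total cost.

Minimum total cost: 490

Open {B}: P→B 2·10=20, Q→B 6·7=42, R→B 9·6=54, S→B 12·12=144.
Loads: B carries 35/37. Service 260; fixed 230; total 490.
Next best feasible plan costs 543.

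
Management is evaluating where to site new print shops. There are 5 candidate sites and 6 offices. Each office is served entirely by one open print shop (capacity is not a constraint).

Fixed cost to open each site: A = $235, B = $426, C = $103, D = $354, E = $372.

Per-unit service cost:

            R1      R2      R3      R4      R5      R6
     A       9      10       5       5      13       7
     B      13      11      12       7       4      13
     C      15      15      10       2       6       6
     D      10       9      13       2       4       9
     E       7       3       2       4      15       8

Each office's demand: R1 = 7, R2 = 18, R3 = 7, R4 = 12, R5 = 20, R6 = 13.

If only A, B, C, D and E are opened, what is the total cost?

Each office is assigned to its cheapest site among the open ones.
{A, B, C, D, E}: R1→E 7·7=49, R2→E 3·18=54, R3→E 2·7=14, R4→C 2·12=24, R5→B 4·20=80, R6→C 6·13=78. Service 299; fixed 1490; total 1789.

Total cost: 1789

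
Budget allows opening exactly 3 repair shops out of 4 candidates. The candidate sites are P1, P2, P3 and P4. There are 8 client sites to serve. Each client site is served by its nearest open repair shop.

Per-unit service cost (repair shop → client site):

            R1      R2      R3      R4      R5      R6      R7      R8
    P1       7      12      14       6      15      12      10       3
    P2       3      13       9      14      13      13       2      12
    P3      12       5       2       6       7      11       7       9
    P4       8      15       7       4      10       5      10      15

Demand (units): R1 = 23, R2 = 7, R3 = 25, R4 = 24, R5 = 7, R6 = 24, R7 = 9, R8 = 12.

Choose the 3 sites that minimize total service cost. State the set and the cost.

With exactly 3 open, each client site uses its cheapest among the chosen.
{P2, P3, P4}: R1→P2 3·23=69, R2→P3 5·7=35, R3→P3 2·25=50, R4→P4 4·24=96, R5→P3 7·7=49, R6→P4 5·24=120, R7→P2 2·9=18, R8→P3 9·12=108. Service cost 545.
{P1, P3, P4}: service cost 610
{P1, P2, P3}: service cost 665
Among all 4 size-3 choices, {P2, P3, P4} is lowest.

Choose P2, P3 and P4; total service cost 545.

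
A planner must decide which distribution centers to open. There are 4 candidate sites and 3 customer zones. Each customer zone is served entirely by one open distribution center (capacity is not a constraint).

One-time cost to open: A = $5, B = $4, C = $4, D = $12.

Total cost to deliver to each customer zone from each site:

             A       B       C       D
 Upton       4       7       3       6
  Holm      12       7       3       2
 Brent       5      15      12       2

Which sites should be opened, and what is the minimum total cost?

Open A and C; minimum total cost 20.

For any fixed open set, each customer zone goes to its cheapest open site; total = fixed + service.
{A, C}: Upton→C 3, Holm→C 3, Brent→A 5. Service 11; fixed 9; total 20.
{C}: service 18 + fixed 4 = 22
{D}: service 10 + fixed 12 = 22
{A, B, C, D}: Upton→C 3, Holm→D 2, Brent→D 2. Service 7; fixed 25; total 32.
(All 15 nonempty subsets were checked; A and C is lowest.)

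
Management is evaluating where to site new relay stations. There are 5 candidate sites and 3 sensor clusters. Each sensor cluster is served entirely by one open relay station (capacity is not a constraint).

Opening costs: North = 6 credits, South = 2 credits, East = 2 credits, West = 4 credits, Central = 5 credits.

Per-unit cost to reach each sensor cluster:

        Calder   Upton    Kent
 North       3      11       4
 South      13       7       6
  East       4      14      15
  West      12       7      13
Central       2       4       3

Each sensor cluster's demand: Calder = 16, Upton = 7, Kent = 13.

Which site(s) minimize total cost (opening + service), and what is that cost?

For any fixed open set, each sensor cluster goes to its cheapest open site; total = fixed + service.
{Central}: Calder→Central 2·16=32, Upton→Central 4·7=28, Kent→Central 3·13=39. Service 99; fixed 5; total 104.
{South, Central}: service 99 + fixed 7 = 106
{East, Central}: Calder→Central 2·16=32, Upton→Central 4·7=28, Kent→Central 3·13=39. Service 99; fixed 7; total 106.
{North, South, East, West, Central}: service 99 + fixed 19 = 118
No other subset beats 104.

Open Central only; minimum total cost 104.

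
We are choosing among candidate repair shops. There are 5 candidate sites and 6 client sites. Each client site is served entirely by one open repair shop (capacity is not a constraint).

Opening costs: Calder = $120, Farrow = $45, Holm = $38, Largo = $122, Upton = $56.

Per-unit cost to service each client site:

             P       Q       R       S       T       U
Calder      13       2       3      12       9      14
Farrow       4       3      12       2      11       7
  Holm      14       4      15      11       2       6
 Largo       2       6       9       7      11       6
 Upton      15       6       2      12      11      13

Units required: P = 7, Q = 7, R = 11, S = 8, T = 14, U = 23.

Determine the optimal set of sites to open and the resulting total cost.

For any fixed open set, each client site goes to its cheapest open site; total = fixed + service.
{Farrow, Holm, Upton}: P→Farrow 4·7=28, Q→Farrow 3·7=21, R→Upton 2·11=22, S→Farrow 2·8=16, T→Holm 2·14=28, U→Holm 6·23=138. Service 253; fixed 139; total 392.
{Farrow, Holm}: P→Farrow 4·7=28, Q→Farrow 3·7=21, R→Farrow 12·11=132, S→Farrow 2·8=16, T→Holm 2·14=28, U→Holm 6·23=138. Service 363; fixed 83; total 446.
{Calder, Farrow, Holm}: service 257 + fixed 203 = 460
{Calder, Farrow, Holm, Largo, Upton}: P→Largo 2·7=14, Q→Calder 2·7=14, R→Upton 2·11=22, S→Farrow 2·8=16, T→Holm 2·14=28, U→Holm 6·23=138. Service 232; fixed 381; total 613.
No other subset beats 392.

Open Farrow, Holm and Upton; minimum total cost 392.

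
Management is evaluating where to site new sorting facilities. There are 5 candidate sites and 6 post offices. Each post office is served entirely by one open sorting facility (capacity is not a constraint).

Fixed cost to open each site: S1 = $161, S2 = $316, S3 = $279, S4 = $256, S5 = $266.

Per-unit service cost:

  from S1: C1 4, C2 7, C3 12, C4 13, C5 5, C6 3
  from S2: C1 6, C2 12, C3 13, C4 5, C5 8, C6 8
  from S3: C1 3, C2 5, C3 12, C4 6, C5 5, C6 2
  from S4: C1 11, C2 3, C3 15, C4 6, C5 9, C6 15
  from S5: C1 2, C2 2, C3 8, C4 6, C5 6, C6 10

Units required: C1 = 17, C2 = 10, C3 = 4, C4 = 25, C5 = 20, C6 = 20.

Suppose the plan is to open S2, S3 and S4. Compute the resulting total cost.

Each post office is assigned to its cheapest site among the open ones.
{S2, S3, S4}: C1→S3 3·17=51, C2→S4 3·10=30, C3→S3 12·4=48, C4→S2 5·25=125, C5→S3 5·20=100, C6→S3 2·20=40. Service 394; fixed 851; total 1245.

Total cost: 1245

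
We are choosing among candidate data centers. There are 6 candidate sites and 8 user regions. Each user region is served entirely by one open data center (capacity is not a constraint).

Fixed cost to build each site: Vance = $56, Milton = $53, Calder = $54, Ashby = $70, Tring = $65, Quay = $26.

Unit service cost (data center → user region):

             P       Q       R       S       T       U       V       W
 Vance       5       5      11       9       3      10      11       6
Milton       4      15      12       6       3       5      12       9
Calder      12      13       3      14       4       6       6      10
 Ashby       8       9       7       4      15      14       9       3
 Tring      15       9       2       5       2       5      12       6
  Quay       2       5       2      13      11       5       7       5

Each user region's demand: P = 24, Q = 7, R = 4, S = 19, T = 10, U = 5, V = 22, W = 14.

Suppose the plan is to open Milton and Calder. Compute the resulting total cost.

Total cost: 733

Each user region is assigned to its cheapest site among the open ones.
{Milton, Calder}: P→Milton 4·24=96, Q→Calder 13·7=91, R→Calder 3·4=12, S→Milton 6·19=114, T→Milton 3·10=30, U→Milton 5·5=25, V→Calder 6·22=132, W→Milton 9·14=126. Service 626; fixed 107; total 733.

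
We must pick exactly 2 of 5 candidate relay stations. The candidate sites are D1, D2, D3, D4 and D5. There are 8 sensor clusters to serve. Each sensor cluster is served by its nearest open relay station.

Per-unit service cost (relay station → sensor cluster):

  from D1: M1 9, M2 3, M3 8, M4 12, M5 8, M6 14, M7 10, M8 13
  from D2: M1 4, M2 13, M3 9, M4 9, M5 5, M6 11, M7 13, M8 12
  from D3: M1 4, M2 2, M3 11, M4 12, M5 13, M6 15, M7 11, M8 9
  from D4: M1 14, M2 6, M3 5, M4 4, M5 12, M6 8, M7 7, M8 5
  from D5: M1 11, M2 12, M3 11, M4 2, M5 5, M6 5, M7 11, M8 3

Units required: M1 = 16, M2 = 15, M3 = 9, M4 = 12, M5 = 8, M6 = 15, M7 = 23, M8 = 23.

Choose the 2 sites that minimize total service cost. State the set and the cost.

With exactly 2 open, each sensor cluster uses its cheapest among the chosen.
{D3, D5}: M1→D3 4·16=64, M2→D3 2·15=30, M3→D3 11·9=99, M4→D5 2·12=24, M5→D5 5·8=40, M6→D5 5·15=75, M7→D3 11·23=253, M8→D5 3·23=69. Service cost 654.
{D3, D4}: service cost 679
{D4, D5}: service cost 680
Among all 10 size-2 choices, {D3, D5} is lowest.

Choose D3 and D5; total service cost 654.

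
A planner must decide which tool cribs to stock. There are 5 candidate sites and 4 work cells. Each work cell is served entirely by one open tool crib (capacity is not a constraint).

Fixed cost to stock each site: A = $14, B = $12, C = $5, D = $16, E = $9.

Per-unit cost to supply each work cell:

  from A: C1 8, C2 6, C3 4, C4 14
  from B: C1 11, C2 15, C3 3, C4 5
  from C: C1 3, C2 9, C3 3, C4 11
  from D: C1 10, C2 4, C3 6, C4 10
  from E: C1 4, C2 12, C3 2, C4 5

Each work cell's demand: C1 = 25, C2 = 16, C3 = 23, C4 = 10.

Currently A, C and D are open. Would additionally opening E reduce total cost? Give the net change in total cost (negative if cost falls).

Yes — net change −64 (cost falls by 64).

Current service cost with {A, C, D}: 308.
Adding E: each work cell re-picks its cheapest; new service cost 235, saving 73.
Extra fixed cost: 9. Net change = 9 − 73 = -64.
(Totals: 343 → 279.)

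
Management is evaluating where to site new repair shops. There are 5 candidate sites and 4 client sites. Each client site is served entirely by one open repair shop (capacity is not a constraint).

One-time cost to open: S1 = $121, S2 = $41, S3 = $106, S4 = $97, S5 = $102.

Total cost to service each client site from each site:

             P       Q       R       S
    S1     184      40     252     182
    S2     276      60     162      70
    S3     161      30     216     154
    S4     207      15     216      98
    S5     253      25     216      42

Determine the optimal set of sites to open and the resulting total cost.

Open S2 and S3; minimum total cost 570.

For any fixed open set, each client site goes to its cheapest open site; total = fixed + service.
{S2, S3}: P→S3 161, Q→S3 30, R→S2 162, S→S2 70. Service 423; fixed 147; total 570.
{S2, S4}: P→S4 207, Q→S4 15, R→S2 162, S→S2 70. Service 454; fixed 138; total 592.
{S2}: service 568 + fixed 41 = 609
{S1, S2, S3, S4, S5}: P→S3 161, Q→S4 15, R→S2 162, S→S5 42. Service 380; fixed 467; total 847.
No other subset beats 570.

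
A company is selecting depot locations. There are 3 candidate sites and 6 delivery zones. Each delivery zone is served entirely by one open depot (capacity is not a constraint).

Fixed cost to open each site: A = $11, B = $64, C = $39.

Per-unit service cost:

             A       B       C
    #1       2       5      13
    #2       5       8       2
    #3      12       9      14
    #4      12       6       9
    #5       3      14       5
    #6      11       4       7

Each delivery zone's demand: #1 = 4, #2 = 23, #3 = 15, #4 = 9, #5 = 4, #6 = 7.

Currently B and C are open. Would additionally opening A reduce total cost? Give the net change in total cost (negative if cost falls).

Yes — net change −9 (cost falls by 9).

Current service cost with {B, C}: 303.
Adding A: each delivery zone re-picks its cheapest; new service cost 283, saving 20.
Extra fixed cost: 11. Net change = 11 − 20 = -9.
(Totals: 406 → 397.)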